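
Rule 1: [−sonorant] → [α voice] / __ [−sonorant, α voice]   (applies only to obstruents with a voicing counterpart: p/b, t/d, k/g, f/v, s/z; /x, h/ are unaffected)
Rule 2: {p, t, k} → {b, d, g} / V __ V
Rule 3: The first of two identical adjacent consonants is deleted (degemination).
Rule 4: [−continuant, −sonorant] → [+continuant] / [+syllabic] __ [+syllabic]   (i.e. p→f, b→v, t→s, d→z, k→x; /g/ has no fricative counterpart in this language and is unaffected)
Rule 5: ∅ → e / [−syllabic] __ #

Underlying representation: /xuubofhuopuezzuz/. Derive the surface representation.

xuuvofhuovuezuze

Rule 1 (regressive voicing assimilation): no segment meets the environment; /xuubofhuopuezzuz/ is unchanged.
Rule 2 (intervocalic voicing): /p/ is a voiceless stop between vowels /o/ and /u/, so it voices to [b]. /xuubofhuopuezzuz/ → xuubofhuobuezzuz.
Rule 3 (degemination): /zz/ is a geminate; the first /z/ deletes. /xuubofhuobuezzuz/ → xuubofhuobuezuz.
Rule 4 (intervocalic spirantization): /b/ is a stop between vowels /u/ and /o/, so it spirantizes to the fricative [v]. /b/ is a stop between vowels /o/ and /u/, so it spirantizes to the fricative [v]. /xuubofhuobuezuz/ → xuuvofhuovuezuz.
Rule 5 (final e-epenthesis): the form ends in the consonant /z/, so [e] is inserted word-finally. /xuuvofhuovuezuz/ → xuuvofhuovuezuze.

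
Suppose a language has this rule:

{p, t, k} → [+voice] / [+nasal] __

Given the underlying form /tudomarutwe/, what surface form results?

No segment of /tudomarutwe/ meets the structural description of the rule, so the form surfaces unchanged.

tudomarutwe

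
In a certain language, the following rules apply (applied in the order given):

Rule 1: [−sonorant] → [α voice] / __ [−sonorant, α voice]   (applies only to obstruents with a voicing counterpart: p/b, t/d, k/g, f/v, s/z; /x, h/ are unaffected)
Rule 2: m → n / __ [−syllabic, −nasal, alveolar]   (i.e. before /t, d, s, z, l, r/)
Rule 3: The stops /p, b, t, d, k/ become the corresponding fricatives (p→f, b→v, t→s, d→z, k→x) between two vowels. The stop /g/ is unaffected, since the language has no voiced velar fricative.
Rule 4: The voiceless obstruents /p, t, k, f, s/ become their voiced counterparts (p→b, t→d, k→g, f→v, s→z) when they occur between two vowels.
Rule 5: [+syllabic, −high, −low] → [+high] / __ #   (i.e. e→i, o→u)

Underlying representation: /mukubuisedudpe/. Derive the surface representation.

muxuvuizezutpi

Rule 1 (regressive voicing assimilation): /d/ precedes the voiceless obstruent /p/, so it devoices to [t] by assimilation. /mukubuisedudpe/ → mukubuisedutpe.
Rule 2 (nasal place assimilation): no segment meets the environment; /mukubuisedutpe/ is unchanged.
Rule 3 (intervocalic spirantization): /k/ is a stop between vowels /u/ and /u/, so it spirantizes to the fricative [x]. /b/ is a stop between vowels /u/ and /u/, so it spirantizes to the fricative [v]. /d/ is a stop between vowels /e/ and /u/, so it spirantizes to the fricative [z]. /mukubuisedutpe/ → muxuvuisezutpe.
Rule 4 (intervocalic voicing): /s/ is a voiceless obstruent between vowels /i/ and /e/, so it voices to [z]. /muxuvuisezutpe/ → muxuvuizezutpe.
Rule 5 (final vowel raising): /e/ is a mid vowel in word-final position, so it raises to [i]. /muxuvuizezutpe/ → muxuvuizezutpi.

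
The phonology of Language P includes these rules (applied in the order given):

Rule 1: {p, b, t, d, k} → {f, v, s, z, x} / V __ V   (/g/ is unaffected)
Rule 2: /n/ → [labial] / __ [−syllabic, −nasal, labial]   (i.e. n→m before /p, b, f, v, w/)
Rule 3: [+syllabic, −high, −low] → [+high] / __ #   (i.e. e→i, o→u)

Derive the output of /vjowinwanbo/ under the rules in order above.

Rule 1 (intervocalic spirantization): no segment meets the environment; /vjowinwanbo/ is unchanged.
Rule 2 (nasal place assimilation): /n/ precedes the labial consonant /w/, so it assimilates in place to [m]. /n/ precedes the labial consonant /b/, so it assimilates in place to [m]. /vjowinwanbo/ → vjowimwambo.
Rule 3 (final vowel raising): /o/ is a mid vowel in word-final position, so it raises to [u]. /vjowimwambo/ → vjowimwambu.

vjowimwambu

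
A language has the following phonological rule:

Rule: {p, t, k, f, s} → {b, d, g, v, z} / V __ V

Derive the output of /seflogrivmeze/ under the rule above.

No segment of /seflogrivmeze/ meets the structural description of the rule, so the form surfaces unchanged.

seflogrivmeze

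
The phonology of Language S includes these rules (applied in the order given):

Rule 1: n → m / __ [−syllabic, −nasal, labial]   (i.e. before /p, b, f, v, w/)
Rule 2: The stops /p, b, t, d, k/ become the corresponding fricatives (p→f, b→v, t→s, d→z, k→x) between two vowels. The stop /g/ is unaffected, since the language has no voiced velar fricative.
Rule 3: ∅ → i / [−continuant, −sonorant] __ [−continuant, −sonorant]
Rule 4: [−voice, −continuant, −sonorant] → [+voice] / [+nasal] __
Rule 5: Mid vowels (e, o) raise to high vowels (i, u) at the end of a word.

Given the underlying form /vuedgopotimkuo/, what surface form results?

vuedigofosimguu

Rule 1 (nasal place assimilation): no segment meets the environment; /vuedgopotimkuo/ is unchanged.
Rule 2 (intervocalic spirantization): /p/ is a stop between vowels /o/ and /o/, so it spirantizes to the fricative [f]. /t/ is a stop between vowels /o/ and /i/, so it spirantizes to the fricative [s]. /vuedgopotimkuo/ → vuedgofosimkuo.
Rule 3 (stop-cluster i-epenthesis): /d/ and /g/ form a stop–stop cluster, so [i] is inserted between them. /vuedgofosimkuo/ → vuedigofosimkuo.
Rule 4 (post-nasal voicing): /k/ is a voiceless stop immediately after the nasal /m/, so it voices to [g]. /vuedigofosimkuo/ → vuedigofosimguo.
Rule 5 (final vowel raising): /o/ is a mid vowel in word-final position, so it raises to [u]. /vuedigofosimguo/ → vuedigofosimguu.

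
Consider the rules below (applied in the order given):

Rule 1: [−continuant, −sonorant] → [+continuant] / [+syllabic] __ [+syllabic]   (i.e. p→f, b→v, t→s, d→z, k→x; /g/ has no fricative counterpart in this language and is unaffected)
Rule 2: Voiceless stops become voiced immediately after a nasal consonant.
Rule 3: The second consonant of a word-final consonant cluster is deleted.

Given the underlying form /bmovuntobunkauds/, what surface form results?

bmovundovungaud

Rule 1 (intervocalic spirantization): /b/ is a stop between vowels /o/ and /u/, so it spirantizes to the fricative [v]. /bmovuntobunkauds/ → bmovuntovunkauds.
Rule 2 (post-nasal voicing): /t/ is a voiceless stop immediately after the nasal /n/, so it voices to [d]. /k/ is a voiceless stop immediately after the nasal /n/, so it voices to [g]. /bmovuntovunkauds/ → bmovundovungauds.
Rule 3 (final cluster simplification): /s/ is the second consonant of a word-final cluster /ds/, so it deletes. /bmovundovungauds/ → bmovundovungaud.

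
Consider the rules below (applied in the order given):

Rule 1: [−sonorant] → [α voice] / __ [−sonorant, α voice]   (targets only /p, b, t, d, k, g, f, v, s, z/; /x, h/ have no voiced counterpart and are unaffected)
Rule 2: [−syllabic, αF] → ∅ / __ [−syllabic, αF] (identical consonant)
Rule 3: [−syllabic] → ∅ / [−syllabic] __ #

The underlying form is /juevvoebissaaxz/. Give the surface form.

juevoebisaax

Rule 1 (regressive voicing assimilation): no segment meets the environment; /juevvoebissaaxz/ is unchanged.
Rule 2 (degemination): /vv/ is a geminate; the first /v/ deletes. /ss/ is a geminate; the first /s/ deletes. /juevvoebissaaxz/ → juevoebisaaxz.
Rule 3 (final cluster simplification): /z/ is the second consonant of a word-final cluster /xz/, so it deletes. /juevoebisaaxz/ → juevoebisaax.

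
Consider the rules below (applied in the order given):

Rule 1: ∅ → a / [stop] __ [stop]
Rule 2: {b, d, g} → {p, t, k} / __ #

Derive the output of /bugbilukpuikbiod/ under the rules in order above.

bugabilukapuikabiot

Rule 1 (stop-cluster a-epenthesis): /g/ and /b/ form a stop–stop cluster, so [a] is inserted between them. /k/ and /p/ form a stop–stop cluster, so [a] is inserted between them. /k/ and /b/ form a stop–stop cluster, so [a] is inserted between them. /bugbilukpuikbiod/ → bugabilukapuikabiod.
Rule 2 (final devoicing): /d/ is a voiced stop in word-final position, so it devoices to [t]. /bugabilukapuikabiod/ → bugabilukapuikabiot.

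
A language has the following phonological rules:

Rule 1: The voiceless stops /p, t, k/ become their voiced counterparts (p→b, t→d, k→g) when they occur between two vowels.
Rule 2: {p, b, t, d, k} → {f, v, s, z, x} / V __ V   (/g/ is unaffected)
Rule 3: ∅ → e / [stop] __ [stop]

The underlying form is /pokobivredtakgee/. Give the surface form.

Rule 1 (intervocalic voicing): /k/ is a voiceless stop between vowels /o/ and /o/, so it voices to [g]. /pokobivredtakgee/ → pogobivredtakgee.
Rule 2 (intervocalic spirantization): /b/ is a stop between vowels /o/ and /i/, so it spirantizes to the fricative [v]. /pogobivredtakgee/ → pogovivredtakgee.
Rule 3 (stop-cluster e-epenthesis): /d/ and /t/ form a stop–stop cluster, so [e] is inserted between them. /k/ and /g/ form a stop–stop cluster, so [e] is inserted between them. /pogovivredtakgee/ → pogovivredetakegee.

pogovivredetakegee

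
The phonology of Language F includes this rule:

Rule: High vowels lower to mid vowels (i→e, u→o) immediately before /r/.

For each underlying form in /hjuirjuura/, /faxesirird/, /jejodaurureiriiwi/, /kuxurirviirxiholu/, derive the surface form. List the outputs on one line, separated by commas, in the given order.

hjuerjuora, faxesererd, jejodaororeeriiwi, kuxorervierxiholu

/hjuirjuura/: /i/ is a high vowel immediately before /r/, so it lowers to [e]. /u/ is a high vowel immediately before /r/, so it lowers to [o]. → [hjuerjuora].
/faxesirird/: /i/ is a high vowel immediately before /r/, so it lowers to [e]. /i/ is a high vowel immediately before /r/, so it lowers to [e]. → [faxesererd].
/jejodaurureiriiwi/: /u/ is a high vowel immediately before /r/, so it lowers to [o]. /u/ is a high vowel immediately before /r/, so it lowers to [o]. /i/ is a high vowel immediately before /r/, so it lowers to [e]. → [jejodaororeeriiwi].
/kuxurirviirxiholu/: /u/ is a high vowel immediately before /r/, so it lowers to [o]. /i/ is a high vowel immediately before /r/, so it lowers to [e]. /i/ is a high vowel immediately before /r/, so it lowers to [e]. → [kuxorervierxiholu].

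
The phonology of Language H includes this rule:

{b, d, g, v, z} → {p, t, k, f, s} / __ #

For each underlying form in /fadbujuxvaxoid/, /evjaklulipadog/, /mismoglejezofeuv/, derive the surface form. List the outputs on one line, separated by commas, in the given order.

fadbujuxvaxoit, evjaklulipadok, mismoglejezofeuf

/fadbujuxvaxoid/: /d/ is a voiced obstruent in word-final position, so it devoices to [t]. → [fadbujuxvaxoit].
/evjaklulipadog/: /g/ is a voiced obstruent in word-final position, so it devoices to [k]. → [evjaklulipadok].
/mismoglejezofeuv/: /v/ is a voiced obstruent in word-final position, so it devoices to [f]. → [mismoglejezofeuf].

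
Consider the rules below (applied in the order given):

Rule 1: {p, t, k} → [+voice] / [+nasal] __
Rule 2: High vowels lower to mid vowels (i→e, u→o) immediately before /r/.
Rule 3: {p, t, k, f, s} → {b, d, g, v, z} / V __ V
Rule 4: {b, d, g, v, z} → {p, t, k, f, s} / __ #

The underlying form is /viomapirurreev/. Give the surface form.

Rule 1 (post-nasal voicing): no segment meets the environment; /viomapirurreev/ is unchanged.
Rule 2 (pre-rhotic lowering): /i/ is a high vowel immediately before /r/, so it lowers to [e]. /u/ is a high vowel immediately before /r/, so it lowers to [o]. /viomapirurreev/ → viomaperorreev.
Rule 3 (intervocalic voicing): /p/ is a voiceless obstruent between vowels /a/ and /e/, so it voices to [b]. /viomaperorreev/ → viomaberorreev.
Rule 4 (final devoicing): /v/ is a voiced obstruent in word-final position, so it devoices to [f]. /viomaberorreev/ → viomaberorreef.

viomaberorreef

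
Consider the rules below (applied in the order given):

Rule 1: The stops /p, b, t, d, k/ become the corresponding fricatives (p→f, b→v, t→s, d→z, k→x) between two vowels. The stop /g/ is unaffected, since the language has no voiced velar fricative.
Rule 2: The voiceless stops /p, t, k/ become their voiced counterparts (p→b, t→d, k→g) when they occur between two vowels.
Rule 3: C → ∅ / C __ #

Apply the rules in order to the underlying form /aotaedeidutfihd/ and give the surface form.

aosaezeizutfih

Rule 1 (intervocalic spirantization): /t/ is a stop between vowels /o/ and /a/, so it spirantizes to the fricative [s]. /d/ is a stop between vowels /e/ and /e/, so it spirantizes to the fricative [z]. /d/ is a stop between vowels /i/ and /u/, so it spirantizes to the fricative [z]. /aotaedeidutfihd/ → aosaezeizutfihd.
Rule 2 (intervocalic voicing): no segment meets the environment; /aosaezeizutfihd/ is unchanged.
Rule 3 (final cluster simplification): /d/ is the second consonant of a word-final cluster /hd/, so it deletes. /aosaezeizutfihd/ → aosaezeizutfih.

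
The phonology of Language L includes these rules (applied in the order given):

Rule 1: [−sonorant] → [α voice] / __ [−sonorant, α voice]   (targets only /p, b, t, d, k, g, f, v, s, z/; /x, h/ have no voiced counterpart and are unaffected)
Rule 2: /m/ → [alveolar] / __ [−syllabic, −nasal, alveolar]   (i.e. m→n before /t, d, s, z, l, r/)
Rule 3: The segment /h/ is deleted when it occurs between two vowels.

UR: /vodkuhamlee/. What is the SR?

votkuanlee

Rule 1 (regressive voicing assimilation): /d/ precedes the voiceless obstruent /k/, so it devoices to [t] by assimilation. /vodkuhamlee/ → votkuhamlee.
Rule 2 (nasal place assimilation): /m/ precedes the alveolar consonant /l/, so it assimilates in place to [n]. /votkuhamlee/ → votkuhanlee.
Rule 3 (intervocalic h-deletion): /h/ occurs between vowels /u/ and /a/, so it deletes. /votkuhanlee/ → votkuanlee.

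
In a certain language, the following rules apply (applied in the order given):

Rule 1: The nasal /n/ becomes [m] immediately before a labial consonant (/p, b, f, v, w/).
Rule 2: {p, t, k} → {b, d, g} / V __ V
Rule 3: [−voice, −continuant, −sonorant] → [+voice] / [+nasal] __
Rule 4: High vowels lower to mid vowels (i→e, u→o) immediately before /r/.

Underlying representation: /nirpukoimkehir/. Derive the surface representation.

Rule 1 (nasal place assimilation): no segment meets the environment; /nirpukoimkehir/ is unchanged.
Rule 2 (intervocalic voicing): /k/ is a voiceless stop between vowels /u/ and /o/, so it voices to [g]. /nirpukoimkehir/ → nirpugoimkehir.
Rule 3 (post-nasal voicing): /k/ is a voiceless stop immediately after the nasal /m/, so it voices to [g]. /nirpugoimkehir/ → nirpugoimgehir.
Rule 4 (pre-rhotic lowering): /i/ is a high vowel immediately before /r/, so it lowers to [e]. /i/ is a high vowel immediately before /r/, so it lowers to [e]. /nirpugoimgehir/ → nerpugoimgeher.

nerpugoimgeher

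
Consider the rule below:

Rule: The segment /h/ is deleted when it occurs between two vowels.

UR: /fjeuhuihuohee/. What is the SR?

/h/ occurs between vowels /u/ and /u/, so it deletes.
/h/ occurs between vowels /i/ and /u/, so it deletes.
/h/ occurs between vowels /o/ and /e/, so it deletes.
Surface form: [fjeuuiuoee].

fjeuuiuoee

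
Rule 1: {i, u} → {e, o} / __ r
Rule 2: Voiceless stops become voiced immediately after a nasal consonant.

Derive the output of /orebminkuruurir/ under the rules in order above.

orebmingoruorer

Rule 1 (pre-rhotic lowering): /u/ is a high vowel immediately before /r/, so it lowers to [o]. /u/ is a high vowel immediately before /r/, so it lowers to [o]. /i/ is a high vowel immediately before /r/, so it lowers to [e]. /orebminkuruurir/ → orebminkoruorer.
Rule 2 (post-nasal voicing): /k/ is a voiceless stop immediately after the nasal /n/, so it voices to [g]. /orebminkoruorer/ → orebmingoruorer.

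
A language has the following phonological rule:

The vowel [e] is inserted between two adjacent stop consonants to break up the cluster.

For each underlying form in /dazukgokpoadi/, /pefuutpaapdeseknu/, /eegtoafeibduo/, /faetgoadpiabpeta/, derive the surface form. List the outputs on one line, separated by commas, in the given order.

/dazukgokpoadi/: /k/ and /g/ form a stop–stop cluster, so [e] is inserted between them. /k/ and /p/ form a stop–stop cluster, so [e] is inserted between them. → [dazukegokepoadi].
/pefuutpaapdeseknu/: /t/ and /p/ form a stop–stop cluster, so [e] is inserted between them. /p/ and /d/ form a stop–stop cluster, so [e] is inserted between them. → [pefuutepaapedeseknu].
/eegtoafeibduo/: /g/ and /t/ form a stop–stop cluster, so [e] is inserted between them. /b/ and /d/ form a stop–stop cluster, so [e] is inserted between them. → [eegetoafeibeduo].
/faetgoadpiabpeta/: /t/ and /g/ form a stop–stop cluster, so [e] is inserted between them. /d/ and /p/ form a stop–stop cluster, so [e] is inserted between them. /b/ and /p/ form a stop–stop cluster, so [e] is inserted between them. → [faetegoadepiabepeta].

dazukegokepoadi, pefuutepaapedeseknu, eegetoafeibeduo, faetegoadepiabepeta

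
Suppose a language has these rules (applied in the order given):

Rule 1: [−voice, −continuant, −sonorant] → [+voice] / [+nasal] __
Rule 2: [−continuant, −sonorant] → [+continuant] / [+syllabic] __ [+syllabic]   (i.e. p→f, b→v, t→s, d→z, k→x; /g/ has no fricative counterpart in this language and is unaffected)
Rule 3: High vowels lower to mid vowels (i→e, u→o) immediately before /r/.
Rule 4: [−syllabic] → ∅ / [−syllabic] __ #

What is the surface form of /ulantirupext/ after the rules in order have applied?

ulanderufex

Rule 1 (post-nasal voicing): /t/ is a voiceless stop immediately after the nasal /n/, so it voices to [d]. /ulantirupext/ → ulandirupext.
Rule 2 (intervocalic spirantization): /p/ is a stop between vowels /u/ and /e/, so it spirantizes to the fricative [f]. /ulandirupext/ → ulandirufext.
Rule 3 (pre-rhotic lowering): /i/ is a high vowel immediately before /r/, so it lowers to [e]. /ulandirufext/ → ulanderufext.
Rule 4 (final cluster simplification): /t/ is the second consonant of a word-final cluster /xt/, so it deletes. /ulanderufext/ → ulanderufex.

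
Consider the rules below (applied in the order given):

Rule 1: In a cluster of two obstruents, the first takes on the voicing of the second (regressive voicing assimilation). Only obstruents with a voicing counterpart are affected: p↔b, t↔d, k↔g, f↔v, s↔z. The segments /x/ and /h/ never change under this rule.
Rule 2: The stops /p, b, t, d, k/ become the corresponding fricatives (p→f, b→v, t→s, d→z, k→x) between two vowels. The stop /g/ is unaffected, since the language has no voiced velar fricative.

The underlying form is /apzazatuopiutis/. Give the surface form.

Rule 1 (regressive voicing assimilation): /p/ precedes the voiced obstruent /z/, so it voices to [b] by assimilation. /apzazatuopiutis/ → abzazatuopiutis.
Rule 2 (intervocalic spirantization): /t/ is a stop between vowels /a/ and /u/, so it spirantizes to the fricative [s]. /p/ is a stop between vowels /o/ and /i/, so it spirantizes to the fricative [f]. /t/ is a stop between vowels /u/ and /i/, so it spirantizes to the fricative [s]. /abzazatuopiutis/ → abzazasuofiusis.

abzazasuofiusis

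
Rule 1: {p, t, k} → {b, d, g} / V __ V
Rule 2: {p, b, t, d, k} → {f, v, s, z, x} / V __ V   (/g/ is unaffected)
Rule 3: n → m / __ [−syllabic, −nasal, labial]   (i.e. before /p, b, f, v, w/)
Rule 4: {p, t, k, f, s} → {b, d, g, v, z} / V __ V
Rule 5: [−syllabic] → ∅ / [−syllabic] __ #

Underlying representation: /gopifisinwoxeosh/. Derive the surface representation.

Rule 1 (intervocalic voicing): /p/ is a voiceless stop between vowels /o/ and /i/, so it voices to [b]. /gopifisinwoxeosh/ → gobifisinwoxeosh.
Rule 2 (intervocalic spirantization): /b/ is a stop between vowels /o/ and /i/, so it spirantizes to the fricative [v]. /gobifisinwoxeosh/ → govifisinwoxeosh.
Rule 3 (nasal place assimilation): /n/ precedes the labial consonant /w/, so it assimilates in place to [m]. /govifisinwoxeosh/ → govifisimwoxeosh.
Rule 4 (intervocalic voicing): /f/ is a voiceless obstruent between vowels /i/ and /i/, so it voices to [v]. /s/ is a voiceless obstruent between vowels /i/ and /i/, so it voices to [z]. /govifisimwoxeosh/ → govivizimwoxeosh.
Rule 5 (final cluster simplification): /h/ is the second consonant of a word-final cluster /sh/, so it deletes. /govivizimwoxeosh/ → govivizimwoxeos.

govivizimwoxeos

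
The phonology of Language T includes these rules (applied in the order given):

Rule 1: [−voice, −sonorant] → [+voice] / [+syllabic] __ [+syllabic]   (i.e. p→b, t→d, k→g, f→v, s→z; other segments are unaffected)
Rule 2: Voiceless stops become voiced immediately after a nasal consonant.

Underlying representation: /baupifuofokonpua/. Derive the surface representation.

baubivuovogonbua

Rule 1 (intervocalic voicing): /p/ is a voiceless obstruent between vowels /u/ and /i/, so it voices to [b]. /f/ is a voiceless obstruent between vowels /i/ and /u/, so it voices to [v]. /f/ is a voiceless obstruent between vowels /o/ and /o/, so it voices to [v]. /k/ is a voiceless obstruent between vowels /o/ and /o/, so it voices to [g]. /baupifuofokonpua/ → baubivuovogonpua.
Rule 2 (post-nasal voicing): /p/ is a voiceless stop immediately after the nasal /n/, so it voices to [b]. /baubivuovogonpua/ → baubivuovogonbua.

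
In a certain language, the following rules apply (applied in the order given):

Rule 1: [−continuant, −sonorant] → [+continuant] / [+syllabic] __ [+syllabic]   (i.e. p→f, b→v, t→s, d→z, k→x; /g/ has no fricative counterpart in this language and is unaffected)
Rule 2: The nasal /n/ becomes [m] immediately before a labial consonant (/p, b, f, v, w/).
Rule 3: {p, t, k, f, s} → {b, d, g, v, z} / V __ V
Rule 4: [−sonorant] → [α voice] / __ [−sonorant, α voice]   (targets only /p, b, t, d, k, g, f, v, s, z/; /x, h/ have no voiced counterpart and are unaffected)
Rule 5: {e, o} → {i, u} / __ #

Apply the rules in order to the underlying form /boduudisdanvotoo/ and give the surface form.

Rule 1 (intervocalic spirantization): /d/ is a stop between vowels /o/ and /u/, so it spirantizes to the fricative [z]. /d/ is a stop between vowels /u/ and /i/, so it spirantizes to the fricative [z]. /t/ is a stop between vowels /o/ and /o/, so it spirantizes to the fricative [s]. /boduudisdanvotoo/ → bozuuzisdanvosoo.
Rule 2 (nasal place assimilation): /n/ precedes the labial consonant /v/, so it assimilates in place to [m]. /bozuuzisdanvosoo/ → bozuuzisdamvosoo.
Rule 3 (intervocalic voicing): /s/ is a voiceless obstruent between vowels /o/ and /o/, so it voices to [z]. /bozuuzisdamvosoo/ → bozuuzisdamvozoo.
Rule 4 (regressive voicing assimilation): /s/ precedes the voiced obstruent /d/, so it voices to [z] by assimilation. /bozuuzisdamvozoo/ → bozuuzizdamvozoo.
Rule 5 (final vowel raising): /o/ is a mid vowel in word-final position, so it raises to [u]. /bozuuzizdamvozoo/ → bozuuzizdamvozou.

bozuuzizdamvozou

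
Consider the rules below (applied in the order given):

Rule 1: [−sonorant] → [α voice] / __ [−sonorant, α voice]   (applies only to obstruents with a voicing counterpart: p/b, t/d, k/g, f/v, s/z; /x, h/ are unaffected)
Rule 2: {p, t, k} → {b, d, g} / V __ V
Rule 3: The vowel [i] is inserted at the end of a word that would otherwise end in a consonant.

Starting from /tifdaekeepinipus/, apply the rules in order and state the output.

Rule 1 (regressive voicing assimilation): /f/ precedes the voiced obstruent /d/, so it voices to [v] by assimilation. /tifdaekeepinipus/ → tivdaekeepinipus.
Rule 2 (intervocalic voicing): /k/ is a voiceless stop between vowels /e/ and /e/, so it voices to [g]. /p/ is a voiceless stop between vowels /e/ and /i/, so it voices to [b]. /p/ is a voiceless stop between vowels /i/ and /u/, so it voices to [b]. /tivdaekeepinipus/ → tivdaegeebinibus.
Rule 3 (final i-epenthesis): the form ends in the consonant /s/, so [i] is inserted word-finally. /tivdaegeebinibus/ → tivdaegeebinibusi.

tivdaegeebinibusi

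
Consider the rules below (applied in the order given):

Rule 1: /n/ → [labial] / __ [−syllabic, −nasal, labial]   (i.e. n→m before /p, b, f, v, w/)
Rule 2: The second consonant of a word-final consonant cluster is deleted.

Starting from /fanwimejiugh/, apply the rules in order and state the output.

Rule 1 (nasal place assimilation): /n/ precedes the labial consonant /w/, so it assimilates in place to [m]. /fanwimejiugh/ → famwimejiugh.
Rule 2 (final cluster simplification): /h/ is the second consonant of a word-final cluster /gh/, so it deletes. /famwimejiugh/ → famwimejiug.

famwimejiug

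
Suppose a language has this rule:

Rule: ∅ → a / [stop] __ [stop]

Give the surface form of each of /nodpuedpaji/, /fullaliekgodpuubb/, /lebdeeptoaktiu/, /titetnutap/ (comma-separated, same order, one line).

/nodpuedpaji/: /d/ and /p/ form a stop–stop cluster, so [a] is inserted between them. /d/ and /p/ form a stop–stop cluster, so [a] is inserted between them. → [nodapuedapaji].
/fullaliekgodpuubb/: /k/ and /g/ form a stop–stop cluster, so [a] is inserted between them. /d/ and /p/ form a stop–stop cluster, so [a] is inserted between them. /b/ and /b/ form a stop–stop cluster, so [a] is inserted between them. → [fullaliekagodapuubab].
/lebdeeptoaktiu/: /b/ and /d/ form a stop–stop cluster, so [a] is inserted between them. /p/ and /t/ form a stop–stop cluster, so [a] is inserted between them. /k/ and /t/ form a stop–stop cluster, so [a] is inserted between them. → [lebadeepatoakatiu].
/titetnutap/: the rule's environment is not met; surfaces unchanged as [titetnutap].

nodapuedapaji, fullaliekagodapuubab, lebadeepatoakatiu, titetnutap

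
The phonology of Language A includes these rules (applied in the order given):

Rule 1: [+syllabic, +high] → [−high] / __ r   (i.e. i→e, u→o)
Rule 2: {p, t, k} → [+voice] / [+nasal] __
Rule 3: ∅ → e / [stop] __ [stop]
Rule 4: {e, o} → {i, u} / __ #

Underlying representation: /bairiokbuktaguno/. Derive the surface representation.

Rule 1 (pre-rhotic lowering): /i/ is a high vowel immediately before /r/, so it lowers to [e]. /bairiokbuktaguno/ → baeriokbuktaguno.
Rule 2 (post-nasal voicing): no segment meets the environment; /baeriokbuktaguno/ is unchanged.
Rule 3 (stop-cluster e-epenthesis): /k/ and /b/ form a stop–stop cluster, so [e] is inserted between them. /k/ and /t/ form a stop–stop cluster, so [e] is inserted between them. /baeriokbuktaguno/ → baeriokebuketaguno.
Rule 4 (final vowel raising): /o/ is a mid vowel in word-final position, so it raises to [u]. /baeriokebuketaguno/ → baeriokebuketagunu.

baeriokebuketagunu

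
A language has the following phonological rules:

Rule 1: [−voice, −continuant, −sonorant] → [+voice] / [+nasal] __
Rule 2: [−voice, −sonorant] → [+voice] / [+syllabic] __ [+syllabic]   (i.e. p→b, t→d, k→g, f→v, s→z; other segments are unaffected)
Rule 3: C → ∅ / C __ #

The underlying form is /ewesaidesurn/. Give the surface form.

ewezaidezur

Rule 1 (post-nasal voicing): no segment meets the environment; /ewesaidesurn/ is unchanged.
Rule 2 (intervocalic voicing): /s/ is a voiceless obstruent between vowels /e/ and /a/, so it voices to [z]. /s/ is a voiceless obstruent between vowels /e/ and /u/, so it voices to [z]. /ewesaidesurn/ → ewezaidezurn.
Rule 3 (final cluster simplification): /n/ is the second consonant of a word-final cluster /rn/, so it deletes. /ewezaidezurn/ → ewezaidezur.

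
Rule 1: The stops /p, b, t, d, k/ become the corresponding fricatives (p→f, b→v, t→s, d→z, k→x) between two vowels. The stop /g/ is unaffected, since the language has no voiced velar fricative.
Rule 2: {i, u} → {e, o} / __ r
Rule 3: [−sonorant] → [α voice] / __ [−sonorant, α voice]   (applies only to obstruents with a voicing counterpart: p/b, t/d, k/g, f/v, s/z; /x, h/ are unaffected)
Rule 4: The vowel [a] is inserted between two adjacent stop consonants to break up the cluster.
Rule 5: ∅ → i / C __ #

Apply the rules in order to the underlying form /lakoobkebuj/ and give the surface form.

Rule 1 (intervocalic spirantization): /k/ is a stop between vowels /a/ and /o/, so it spirantizes to the fricative [x]. /b/ is a stop between vowels /e/ and /u/, so it spirantizes to the fricative [v]. /lakoobkebuj/ → laxoobkevuj.
Rule 2 (pre-rhotic lowering): no segment meets the environment; /laxoobkevuj/ is unchanged.
Rule 3 (regressive voicing assimilation): /b/ precedes the voiceless obstruent /k/, so it devoices to [p] by assimilation. /laxoobkevuj/ → laxoopkevuj.
Rule 4 (stop-cluster a-epenthesis): /p/ and /k/ form a stop–stop cluster, so [a] is inserted between them. /laxoopkevuj/ → laxoopakevuj.
Rule 5 (final i-epenthesis): the form ends in the consonant /j/, so [i] is inserted word-finally. /laxoopakevuj/ → laxoopakevuji.

laxoopakevuji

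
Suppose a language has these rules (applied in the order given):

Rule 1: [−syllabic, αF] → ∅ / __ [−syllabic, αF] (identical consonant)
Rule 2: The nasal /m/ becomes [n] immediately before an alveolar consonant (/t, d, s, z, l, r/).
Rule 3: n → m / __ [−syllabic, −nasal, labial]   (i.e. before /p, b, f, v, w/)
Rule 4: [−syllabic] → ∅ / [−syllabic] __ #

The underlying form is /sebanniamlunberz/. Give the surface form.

Rule 1 (degemination): /nn/ is a geminate; the first /n/ deletes. /sebanniamlunberz/ → sebaniamlunberz.
Rule 2 (nasal place assimilation): /m/ precedes the alveolar consonant /l/, so it assimilates in place to [n]. /sebaniamlunberz/ → sebanianlunberz.
Rule 3 (nasal place assimilation): /n/ precedes the labial consonant /b/, so it assimilates in place to [m]. /sebanianlunberz/ → sebanianlumberz.
Rule 4 (final cluster simplification): /z/ is the second consonant of a word-final cluster /rz/, so it deletes. /sebanianlumberz/ → sebanianlumber.

sebanianlumber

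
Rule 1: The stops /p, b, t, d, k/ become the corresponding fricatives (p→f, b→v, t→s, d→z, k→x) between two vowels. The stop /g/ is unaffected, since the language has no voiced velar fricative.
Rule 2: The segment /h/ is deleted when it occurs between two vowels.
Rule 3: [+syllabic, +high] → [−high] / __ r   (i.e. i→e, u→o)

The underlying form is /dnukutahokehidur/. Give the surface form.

dnuxusaoxeizor

Rule 1 (intervocalic spirantization): /k/ is a stop between vowels /u/ and /u/, so it spirantizes to the fricative [x]. /t/ is a stop between vowels /u/ and /a/, so it spirantizes to the fricative [s]. /k/ is a stop between vowels /o/ and /e/, so it spirantizes to the fricative [x]. /d/ is a stop between vowels /i/ and /u/, so it spirantizes to the fricative [z]. /dnukutahokehidur/ → dnuxusahoxehizur.
Rule 2 (intervocalic h-deletion): /h/ occurs between vowels /a/ and /o/, so it deletes. /h/ occurs between vowels /e/ and /i/, so it deletes. /dnuxusahoxehizur/ → dnuxusaoxeizur.
Rule 3 (pre-rhotic lowering): /u/ is a high vowel immediately before /r/, so it lowers to [o]. /dnuxusaoxeizur/ → dnuxusaoxeizor.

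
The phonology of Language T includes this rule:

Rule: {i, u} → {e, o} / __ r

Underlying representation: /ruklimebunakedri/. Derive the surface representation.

ruklimebunakedri

No segment of /ruklimebunakedri/ meets the structural description of the rule, so the form surfaces unchanged.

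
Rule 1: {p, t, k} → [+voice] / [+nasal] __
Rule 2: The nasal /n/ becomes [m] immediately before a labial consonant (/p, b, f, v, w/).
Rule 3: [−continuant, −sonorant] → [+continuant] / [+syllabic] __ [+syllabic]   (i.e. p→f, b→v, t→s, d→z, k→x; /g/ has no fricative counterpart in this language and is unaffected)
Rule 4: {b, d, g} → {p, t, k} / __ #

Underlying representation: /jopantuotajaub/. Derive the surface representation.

Rule 1 (post-nasal voicing): /t/ is a voiceless stop immediately after the nasal /n/, so it voices to [d]. /jopantuotajaub/ → jopanduotajaub.
Rule 2 (nasal place assimilation): no segment meets the environment; /jopanduotajaub/ is unchanged.
Rule 3 (intervocalic spirantization): /p/ is a stop between vowels /o/ and /a/, so it spirantizes to the fricative [f]. /t/ is a stop between vowels /o/ and /a/, so it spirantizes to the fricative [s]. /jopanduotajaub/ → jofanduosajaub.
Rule 4 (final devoicing): /b/ is a voiced stop in word-final position, so it devoices to [p]. /jofanduosajaub/ → jofanduosajaup.

jofanduosajaup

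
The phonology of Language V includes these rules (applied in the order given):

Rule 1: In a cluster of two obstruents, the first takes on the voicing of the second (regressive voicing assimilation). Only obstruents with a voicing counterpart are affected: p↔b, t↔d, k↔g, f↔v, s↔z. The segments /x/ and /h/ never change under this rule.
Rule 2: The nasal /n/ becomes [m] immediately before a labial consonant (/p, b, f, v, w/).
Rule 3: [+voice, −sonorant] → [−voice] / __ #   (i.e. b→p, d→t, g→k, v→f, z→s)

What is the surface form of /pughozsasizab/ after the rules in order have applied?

Rule 1 (regressive voicing assimilation): /g/ precedes the voiceless obstruent /h/, so it devoices to [k] by assimilation. /z/ precedes the voiceless obstruent /s/, so it devoices to [s] by assimilation. /pughozsasizab/ → pukhossasizab.
Rule 2 (nasal place assimilation): no segment meets the environment; /pukhossasizab/ is unchanged.
Rule 3 (final devoicing): /b/ is a voiced obstruent in word-final position, so it devoices to [p]. /pukhossasizab/ → pukhossasizap.

pukhossasizap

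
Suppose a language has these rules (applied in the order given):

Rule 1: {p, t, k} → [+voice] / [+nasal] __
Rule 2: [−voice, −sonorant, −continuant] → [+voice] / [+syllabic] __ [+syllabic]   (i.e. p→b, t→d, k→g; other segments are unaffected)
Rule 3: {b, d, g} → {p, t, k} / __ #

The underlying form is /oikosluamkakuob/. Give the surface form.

Rule 1 (post-nasal voicing): /k/ is a voiceless stop immediately after the nasal /m/, so it voices to [g]. /oikosluamkakuob/ → oikosluamgakuob.
Rule 2 (intervocalic voicing): /k/ is a voiceless stop between vowels /i/ and /o/, so it voices to [g]. /k/ is a voiceless stop between vowels /a/ and /u/, so it voices to [g]. /oikosluamgakuob/ → oigosluamgaguob.
Rule 3 (final devoicing): /b/ is a voiced stop in word-final position, so it devoices to [p]. /oigosluamgaguob/ → oigosluamgaguop.

oigosluamgaguop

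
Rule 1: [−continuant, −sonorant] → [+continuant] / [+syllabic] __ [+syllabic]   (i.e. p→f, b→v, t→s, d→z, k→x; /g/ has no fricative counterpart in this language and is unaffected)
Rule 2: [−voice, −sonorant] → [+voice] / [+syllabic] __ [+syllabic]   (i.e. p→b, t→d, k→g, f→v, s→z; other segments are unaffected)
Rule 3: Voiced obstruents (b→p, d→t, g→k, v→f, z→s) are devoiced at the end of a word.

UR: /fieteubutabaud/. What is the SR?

Rule 1 (intervocalic spirantization): /t/ is a stop between vowels /e/ and /e/, so it spirantizes to the fricative [s]. /b/ is a stop between vowels /u/ and /u/, so it spirantizes to the fricative [v]. /t/ is a stop between vowels /u/ and /a/, so it spirantizes to the fricative [s]. /b/ is a stop between vowels /a/ and /a/, so it spirantizes to the fricative [v]. /fieteubutabaud/ → fieseuvusavaud.
Rule 2 (intervocalic voicing): /s/ is a voiceless obstruent between vowels /e/ and /e/, so it voices to [z]. /s/ is a voiceless obstruent between vowels /u/ and /a/, so it voices to [z]. /fieseuvusavaud/ → fiezeuvuzavaud.
Rule 3 (final devoicing): /d/ is a voiced obstruent in word-final position, so it devoices to [t]. /fiezeuvuzavaud/ → fiezeuvuzavaut.

fiezeuvuzavaut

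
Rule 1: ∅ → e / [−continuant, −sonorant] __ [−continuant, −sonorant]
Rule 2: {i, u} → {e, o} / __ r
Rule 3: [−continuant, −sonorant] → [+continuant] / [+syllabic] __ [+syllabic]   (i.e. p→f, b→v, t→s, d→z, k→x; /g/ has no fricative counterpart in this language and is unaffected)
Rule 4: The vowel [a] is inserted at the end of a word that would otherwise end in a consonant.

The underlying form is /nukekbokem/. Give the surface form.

Rule 1 (stop-cluster e-epenthesis): /k/ and /b/ form a stop–stop cluster, so [e] is inserted between them. /nukekbokem/ → nukekebokem.
Rule 2 (pre-rhotic lowering): no segment meets the environment; /nukekebokem/ is unchanged.
Rule 3 (intervocalic spirantization): /k/ is a stop between vowels /u/ and /e/, so it spirantizes to the fricative [x]. /k/ is a stop between vowels /e/ and /e/, so it spirantizes to the fricative [x]. /b/ is a stop between vowels /e/ and /o/, so it spirantizes to the fricative [v]. /k/ is a stop between vowels /o/ and /e/, so it spirantizes to the fricative [x]. /nukekebokem/ → nuxexevoxem.
Rule 4 (final a-epenthesis): the form ends in the consonant /m/, so [a] is inserted word-finally. /nuxexevoxem/ → nuxexevoxema.

nuxexevoxema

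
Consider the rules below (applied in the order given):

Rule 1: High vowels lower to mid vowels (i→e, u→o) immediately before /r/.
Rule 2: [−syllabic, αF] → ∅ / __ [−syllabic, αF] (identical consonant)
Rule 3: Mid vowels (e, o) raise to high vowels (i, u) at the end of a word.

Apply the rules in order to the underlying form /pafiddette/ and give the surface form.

Rule 1 (pre-rhotic lowering): no segment meets the environment; /pafiddette/ is unchanged.
Rule 2 (degemination): /dd/ is a geminate; the first /d/ deletes. /tt/ is a geminate; the first /t/ deletes. /pafiddette/ → pafidete.
Rule 3 (final vowel raising): /e/ is a mid vowel in word-final position, so it raises to [i]. /pafidete/ → pafideti.

pafideti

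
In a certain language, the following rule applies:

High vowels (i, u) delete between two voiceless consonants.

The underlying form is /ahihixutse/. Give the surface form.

/i/ is a high vowel flanked by voiceless consonants /h/ and /h/, so it deletes.
/i/ is a high vowel flanked by voiceless consonants /h/ and /x/, so it deletes.
/u/ is a high vowel flanked by voiceless consonants /x/ and /t/, so it deletes.
Surface form: [ahhxtse].

ahhxtse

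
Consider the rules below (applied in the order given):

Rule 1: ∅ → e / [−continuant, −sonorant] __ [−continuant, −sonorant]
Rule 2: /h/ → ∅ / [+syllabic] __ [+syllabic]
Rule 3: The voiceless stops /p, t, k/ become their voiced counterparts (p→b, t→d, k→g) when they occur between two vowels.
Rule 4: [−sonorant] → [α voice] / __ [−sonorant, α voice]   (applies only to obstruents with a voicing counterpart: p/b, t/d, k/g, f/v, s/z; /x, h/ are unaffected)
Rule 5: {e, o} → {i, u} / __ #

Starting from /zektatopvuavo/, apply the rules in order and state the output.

zegedadobvuavu

Rule 1 (stop-cluster e-epenthesis): /k/ and /t/ form a stop–stop cluster, so [e] is inserted between them. /zektatopvuavo/ → zeketatopvuavo.
Rule 2 (intervocalic h-deletion): no segment meets the environment; /zeketatopvuavo/ is unchanged.
Rule 3 (intervocalic voicing): /k/ is a voiceless stop between vowels /e/ and /e/, so it voices to [g]. /t/ is a voiceless stop between vowels /e/ and /a/, so it voices to [d]. /t/ is a voiceless stop between vowels /a/ and /o/, so it voices to [d]. /zeketatopvuavo/ → zegedadopvuavo.
Rule 4 (regressive voicing assimilation): /p/ precedes the voiced obstruent /v/, so it voices to [b] by assimilation. /zegedadopvuavo/ → zegedadobvuavo.
Rule 5 (final vowel raising): /o/ is a mid vowel in word-final position, so it raises to [u]. /zegedadobvuavo/ → zegedadobvuavu.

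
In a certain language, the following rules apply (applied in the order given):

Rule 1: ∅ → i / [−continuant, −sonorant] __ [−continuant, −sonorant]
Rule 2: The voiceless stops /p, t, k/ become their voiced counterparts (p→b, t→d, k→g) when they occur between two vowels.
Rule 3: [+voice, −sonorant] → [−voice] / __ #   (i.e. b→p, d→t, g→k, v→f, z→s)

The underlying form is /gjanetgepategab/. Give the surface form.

gjanedigebadegap

Rule 1 (stop-cluster i-epenthesis): /t/ and /g/ form a stop–stop cluster, so [i] is inserted between them. /gjanetgepategab/ → gjanetigepategab.
Rule 2 (intervocalic voicing): /t/ is a voiceless stop between vowels /e/ and /i/, so it voices to [d]. /p/ is a voiceless stop between vowels /e/ and /a/, so it voices to [b]. /t/ is a voiceless stop between vowels /a/ and /e/, so it voices to [d]. /gjanetigepategab/ → gjanedigebadegab.
Rule 3 (final devoicing): /b/ is a voiced obstruent in word-final position, so it devoices to [p]. /gjanedigebadegab/ → gjanedigebadegap.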